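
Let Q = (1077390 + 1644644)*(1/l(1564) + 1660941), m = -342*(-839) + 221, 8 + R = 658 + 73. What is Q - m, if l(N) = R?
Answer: 3268782478003739/723 ≈ 4.5211e+12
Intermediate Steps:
R = 723 (R = -8 + (658 + 73) = -8 + 731 = 723)
l(N) = 723
m = 287159 (m = 286938 + 221 = 287159)
Q = 3268782685619696/723 (Q = (1077390 + 1644644)*(1/723 + 1660941) = 2722034*(1/723 + 1660941) = 2722034*(1200860344/723) = 3268782685619696/723 ≈ 4.5211e+12)
Q - m = 3268782685619696/723 - 1*287159 = 3268782685619696/723 - 287159 = 3268782478003739/723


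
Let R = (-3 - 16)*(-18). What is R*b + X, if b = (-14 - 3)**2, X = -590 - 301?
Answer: 97947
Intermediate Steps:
X = -891
b = 289 (b = (-17)**2 = 289)
R = 342 (R = -19*(-18) = 342)
R*b + X = 342*289 - 891 = 98838 - 891 = 97947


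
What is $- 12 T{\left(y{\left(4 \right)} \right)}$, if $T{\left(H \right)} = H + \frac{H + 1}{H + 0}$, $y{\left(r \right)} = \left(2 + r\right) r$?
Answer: $- \frac{601}{2} \approx -300.5$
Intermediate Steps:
$y{\left(r \right)} = r \left(2 + r\right)$
$T{\left(H \right)} = H + \frac{1 + H}{H}$
$- 12 T{\left(y{\left(4 \right)} \right)} = - 12 \left(1 + 4 \left(2 + 4\right) + \frac{1}{4 \left(2 + 4\right)}\right) = - 12 \left(1 + 4 \cdot 6 + \frac{1}{4 \cdot 6}\right) = - 12 \left(1 + 24 + \frac{1}{24}\right) = \left(-12\right) \frac{601}{24} = - \frac{601}{2}$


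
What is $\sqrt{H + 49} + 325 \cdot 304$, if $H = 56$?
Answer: $98800 + \sqrt{105} \approx 98810.0$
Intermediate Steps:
$\sqrt{H + 49} + 325 \cdot 304 = \sqrt{56 + 49} + 325 \cdot 304 = \sqrt{105} + 98800 = 98800 + \sqrt{105}$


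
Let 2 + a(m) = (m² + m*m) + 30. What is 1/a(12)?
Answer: 1/316 ≈ 0.0031646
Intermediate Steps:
a(m) = 28 + 2*m² (a(m) = -2 + ((m² + m*m) + 30) = -2 + ((m² + m²) + 30) = -2 + (2*m² + 30) = -2 + (30 + 2*m²) = 28 + 2*m²)
1/a(12) = 1/(28 + 2*12²) = 1/(28 + 2*144) = 1/(28 + 288) = 1/316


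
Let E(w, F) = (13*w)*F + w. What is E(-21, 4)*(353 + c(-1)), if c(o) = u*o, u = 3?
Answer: -389550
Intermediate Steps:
E(w, F) = w + 13*F*w (E(w, F) = 13*F*w + w = w + 13*F*w)
c(o) = 3*o
E(-21, 4)*(353 + c(-1)) = (-21*(1 + 13*4))*(353 + 3*(-1)) = (-21*(1 + 52))*(353 - 3) = -21*53*350 = -1113*350 = -389550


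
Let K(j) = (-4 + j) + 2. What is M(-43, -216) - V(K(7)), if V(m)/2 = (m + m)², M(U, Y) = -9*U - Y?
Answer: 403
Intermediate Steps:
K(j) = -2 + j
M(U, Y) = -Y - 9*U
V(m) = 8*m² (V(m) = 2*(m + m)² = 2*(2*m)² = 2*(4*m²) = 8*m²)
M(-43, -216) - V(K(7)) = (-1*(-216) - 9*(-43)) - 8*(-2 + 7)² = (216 + 387) - 8*5² = 603 - 8*25 = 603 - 1*200 = 603 - 200 = 403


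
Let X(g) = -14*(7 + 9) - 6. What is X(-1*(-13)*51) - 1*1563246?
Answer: -1563476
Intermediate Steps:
X(g) = -230 (X(g) = -14*16 - 6 = -224 - 6 = -230)
X(-1*(-13)*51) - 1*1563246 = -230 - 1*1563246 = -230 - 1563246 = -1563476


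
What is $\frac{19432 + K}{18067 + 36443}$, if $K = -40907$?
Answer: $- \frac{4295}{10902} \approx -0.39396$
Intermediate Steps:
$\frac{19432 + K}{18067 + 36443} = \frac{19432 - 40907}{18067 + 36443} = - \frac{21475}{54510} = \left(-21475\right) \frac{1}{54510} = - \frac{4295}{10902}$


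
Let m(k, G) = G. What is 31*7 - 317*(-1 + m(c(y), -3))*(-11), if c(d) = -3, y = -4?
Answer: -13731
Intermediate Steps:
31*7 - 317*(-1 + m(c(y), -3))*(-11) = 31*7 - 317*(-1 - 3)*(-11) = 217 - (-1268)*(-11) = 217 - 317*44 = 217 - 13948 = -13731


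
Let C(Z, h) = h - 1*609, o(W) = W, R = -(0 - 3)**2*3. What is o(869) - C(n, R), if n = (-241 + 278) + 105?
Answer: 1505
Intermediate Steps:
n = 142 (n = 37 + 105 = 142)
R = -27 (R = -1*(-3)**2*3 = -1*9*3 = -9*3 = -27)
C(Z, h) = -609 + h (C(Z, h) = h - 609 = -609 + h)
o(869) - C(n, R) = 869 - (-609 - 27) = 869 - 1*(-636) = 869 + 636 = 1505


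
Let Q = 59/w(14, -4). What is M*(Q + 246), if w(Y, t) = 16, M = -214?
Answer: -427465/8 ≈ -53433.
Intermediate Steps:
Q = 59/16 ≈ 3.6875
M*(Q + 246) = -214*(59/16 + 246) = -214*3995/16 = -427465/8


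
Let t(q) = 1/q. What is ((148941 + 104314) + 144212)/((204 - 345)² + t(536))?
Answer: 213042312/10656217 ≈ 19.992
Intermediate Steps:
((148941 + 104314) + 144212)/((204 - 345)² + t(536)) = ((148941 + 104314) + 144212)/((204 - 345)² + 1/536) = (253255 + 144212)/((-141)² + 1/536) = 397467/(19881 + 1/536) = 397467/(10656217/536) = 397467*(536/10656217) = 213042312/10656217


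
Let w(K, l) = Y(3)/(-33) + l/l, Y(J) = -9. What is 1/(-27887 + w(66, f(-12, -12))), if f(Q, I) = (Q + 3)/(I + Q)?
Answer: -11/306743 ≈ -3.5861e-5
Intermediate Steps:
f(Q, I) = (3 + Q)/(I + Q)
w(K, l) = 14/11 (w(K, l) = -9/(-33) + l/l = -9*(-1/33) + 1 = 3/11 + 1 = 14/11)
1/(-27887 + w(66, f(-12, -12))) = 1/(-27887 + 14/11) = 1/(-306743/11) = -11/306743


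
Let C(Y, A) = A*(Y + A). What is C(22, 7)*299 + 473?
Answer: 61170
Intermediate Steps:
C(Y, A) = A*(A + Y)
C(22, 7)*299 + 473 = (7*(7 + 22))*299 + 473 = (7*29)*299 + 473 = 203*299 + 473 = 60697 + 473 = 61170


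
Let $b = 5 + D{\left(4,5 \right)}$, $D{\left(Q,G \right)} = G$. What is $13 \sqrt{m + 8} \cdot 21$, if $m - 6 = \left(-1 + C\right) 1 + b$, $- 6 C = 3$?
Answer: $\frac{819 \sqrt{10}}{2} \approx 1295.0$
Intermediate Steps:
$C = - \frac{1}{2}$ ($C = \left(- \frac{1}{6}\right) 3 = - \frac{1}{2} \approx -0.5$)
$b = 10$ ($b = 5 + 5 = 10$)
$m = \frac{29}{2}$ ($m = 6 + \left(\left(-1 - \frac{1}{2}\right) 1 + 10\right) = 6 + \left(\left(- \frac{3}{2}\right) 1 + 10\right) = 6 + \left(- \frac{3}{2} + 10\right) = 6 + \frac{17}{2} = \frac{29}{2} \approx 14.5$)
$13 \sqrt{m + 8} \cdot 21 = 13 \sqrt{\frac{29}{2} + 8} \cdot 21 = 13 \sqrt{\frac{45}{2}} \cdot 21 = 13 \frac{3 \sqrt{10}}{2} \cdot 21 = \frac{39 \sqrt{10}}{2} \cdot 21 = \frac{819 \sqrt{10}}{2}$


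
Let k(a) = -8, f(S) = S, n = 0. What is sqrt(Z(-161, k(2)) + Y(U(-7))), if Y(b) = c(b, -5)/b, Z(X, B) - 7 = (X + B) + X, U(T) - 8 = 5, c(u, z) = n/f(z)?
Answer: I*sqrt(323) ≈ 17.972*I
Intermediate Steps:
c(u, z) = 0 (c(u, z) = 0/z = 0)
U(T) = 13 (U(T) = 8 + 5 = 13)
Z(X, B) = 7 + B + 2*X (Z(X, B) = 7 + ((X + B) + X) = 7 + ((B + X) + X) = 7 + (B + 2*X) = 7 + B + 2*X)
Y(b) = 0 (Y(b) = 0/b = 0)
sqrt(Z(-161, k(2)) + Y(U(-7))) = sqrt((7 - 8 + 2*(-161)) + 0) = sqrt((7 - 8 - 322) + 0) = sqrt(-323 + 0) = sqrt(-323) = I*sqrt(323)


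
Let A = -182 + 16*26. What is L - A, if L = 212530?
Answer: 212296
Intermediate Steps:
A = 234 (A = -182 + 416 = 234)
L - A = 212530 - 1*234 = 212530 - 234 = 212296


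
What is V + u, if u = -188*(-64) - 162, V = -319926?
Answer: -308056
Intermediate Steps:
u = 11870 (u = 12032 - 162 = 11870)
V + u = -319926 + 11870 = -308056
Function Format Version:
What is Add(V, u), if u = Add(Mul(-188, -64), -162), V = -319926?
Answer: -308056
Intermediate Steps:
u = 11870 (u = Add(12032, -162) = 11870)
Add(V, u) = Add(-319926, 11870) = -308056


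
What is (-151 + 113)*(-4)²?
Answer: -608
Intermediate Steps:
(-151 + 113)*(-4)² = -38*16 = -608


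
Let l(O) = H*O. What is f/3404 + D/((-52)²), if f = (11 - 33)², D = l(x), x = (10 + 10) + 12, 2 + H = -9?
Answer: 1727/143819 ≈ 0.012008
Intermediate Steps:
H = -11 (H = -2 - 9 = -11)
x = 32 (x = 20 + 12 = 32)
l(O) = -11*O
D = -352 (D = -11*32 = -352)
f = 484 (f = (-22)² = 484)
f/3404 + D/((-52)²) = 484/3404 - 352/((-52)²) = 484*(1/3404) - 352/2704 = 121/851 - 352*1/2704 = 121/851 - 22/169 = 1727/143819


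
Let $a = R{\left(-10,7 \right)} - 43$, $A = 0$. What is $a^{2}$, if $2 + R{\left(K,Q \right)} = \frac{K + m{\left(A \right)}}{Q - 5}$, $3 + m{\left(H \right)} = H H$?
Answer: $\frac{10609}{4} \approx 2652.3$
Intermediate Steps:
$m{\left(H \right)} = -3 + H^{2}$ ($m{\left(H \right)} = -3 + H H = -3 + H^{2}$)
$R{\left(K,Q \right)} = -2 + \frac{-3 + K}{-5 + Q}$ ($R{\left(K,Q \right)} = -2 + \frac{K - \left(3 - 0^{2}\right)}{Q - 5} = -2 + \frac{K + \left(-3 + 0\right)}{-5 + Q} = -2 + \frac{K - 3}{-5 + Q} = -2 + \frac{-3 + K}{-5 + Q}$)
$a = - \frac{103}{2}$ ($a = \frac{7 - 10 - 14}{-5 + 7} - 43 = \frac{7 - 10 - 14}{2} - 43 = \frac{1}{2} \left(-17\right) - 43 = - \frac{17}{2} - 43 = - \frac{103}{2} \approx -51.5$)
$a^{2} = \left(- \frac{103}{2}\right)^{2} = \frac{10609}{4}$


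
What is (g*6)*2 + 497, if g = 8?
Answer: 593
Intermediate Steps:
(g*6)*2 + 497 = (8*6)*2 + 497 = 48*2 + 497 = 96 + 497 = 593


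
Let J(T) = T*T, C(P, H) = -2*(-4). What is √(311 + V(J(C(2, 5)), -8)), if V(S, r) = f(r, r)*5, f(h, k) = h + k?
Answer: √231 ≈ 15.199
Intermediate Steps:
C(P, H) = 8
J(T) = T²
V(S, r) = 10*r (V(S, r) = (r + r)*5 = (2*r)*5 = 10*r)
√(311 + V(J(C(2, 5)), -8)) = √(311 + 10*(-8)) = √(311 - 80) = √231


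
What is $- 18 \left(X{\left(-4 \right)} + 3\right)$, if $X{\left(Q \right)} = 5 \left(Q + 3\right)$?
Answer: $36$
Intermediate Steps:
$X{\left(Q \right)} = 15 + 5 Q$ ($X{\left(Q \right)} = 5 \left(3 + Q\right) = 15 + 5 Q$)
$- 18 \left(X{\left(-4 \right)} + 3\right) = - 18 \left(\left(15 + 5 \left(-4\right)\right) + 3\right) = - 18 \left(\left(15 - 20\right) + 3\right) = - 18 \left(-5 + 3\right) = \left(-18\right) \left(-2\right) = 36$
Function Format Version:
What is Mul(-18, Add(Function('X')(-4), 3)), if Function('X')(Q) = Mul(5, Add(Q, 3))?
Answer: 36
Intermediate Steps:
Function('X')(Q) = Add(15, Mul(5, Q)) (Function('X')(Q) = Mul(5, Add(3, Q)) = Add(15, Mul(5, Q)))
Mul(-18, Add(Function('X')(-4), 3)) = Mul(-18, Add(Add(15, Mul(5, -4)), 3)) = Mul(-18, Add(Add(15, -20), 3)) = Mul(-18, Add(-5, 3)) = Mul(-18, -2) = 36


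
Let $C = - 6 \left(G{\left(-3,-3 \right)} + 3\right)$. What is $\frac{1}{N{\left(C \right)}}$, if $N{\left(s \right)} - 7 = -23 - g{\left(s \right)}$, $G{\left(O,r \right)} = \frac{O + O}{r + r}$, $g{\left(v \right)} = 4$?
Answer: $- \frac{1}{20} \approx -0.05$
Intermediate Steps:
$G{\left(O,r \right)} = \frac{O}{r}$ ($G{\left(O,r \right)} = \frac{2 O}{2 r} = 2 O \frac{1}{2 r} = \frac{O}{r}$)
$C = -24$ ($C = - 6 \left(- \frac{3}{-3} + 3\right) = - 6 \left(\left(-3\right) \left(- \frac{1}{3}\right) + 3\right) = - 6 \left(1 + 3\right) = \left(-6\right) 4 = -24$)
$N{\left(s \right)} = -20$ ($N{\left(s \right)} = 7 - 27 = -20$)
$\frac{1}{N{\left(C \right)}} = \frac{1}{-20} = - \frac{1}{20}$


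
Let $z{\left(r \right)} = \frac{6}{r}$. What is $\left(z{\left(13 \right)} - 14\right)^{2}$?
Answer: $\frac{30976}{169} \approx 183.29$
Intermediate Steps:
$\left(z{\left(13 \right)} - 14\right)^{2} = \left(\frac{6}{13} - 14\right)^{2} = \left(- \frac{176}{13}\right)^{2} = \frac{30976}{169}$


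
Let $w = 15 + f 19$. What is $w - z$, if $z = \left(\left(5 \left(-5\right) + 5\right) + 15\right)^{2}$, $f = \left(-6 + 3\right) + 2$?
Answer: $-29$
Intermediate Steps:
$f = -1$ ($f = -3 + 2 = -1$)
$w = -4$ ($w = 15 - 19 = -4$)
$z = 25$ ($z = \left(\left(-25 + 5\right) + 15\right)^{2} = \left(-20 + 15\right)^{2} = \left(-5\right)^{2} = 25$)
$w - z = -4 - 25 = -29$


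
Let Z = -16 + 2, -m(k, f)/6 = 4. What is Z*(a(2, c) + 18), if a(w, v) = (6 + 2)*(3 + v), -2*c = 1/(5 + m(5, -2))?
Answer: -11228/19 ≈ -590.95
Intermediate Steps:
m(k, f) = -24 (m(k, f) = -6*4 = -24)
c = 1/38 (c = -1/(2*(5 - 24)) = -½/(-19) = -½*(-1/19) = 1/38 ≈ 0.026316)
a(w, v) = 24 + 8*v (a(w, v) = 8*(3 + v) = 24 + 8*v)
Z = -14
Z*(a(2, c) + 18) = -14*((24 + 8*(1/38)) + 18) = -14*((24 + 4/19) + 18) = -14*(460/19 + 18) = -14*802/19 = -11228/19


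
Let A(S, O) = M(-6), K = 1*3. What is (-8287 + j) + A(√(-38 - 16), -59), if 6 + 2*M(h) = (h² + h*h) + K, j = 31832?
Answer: 47159/2 ≈ 23580.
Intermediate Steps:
K = 3
M(h) = -3/2 + h² (M(h) = -3 + ((h² + h*h) + 3)/2 = -3 + ((h² + h²) + 3)/2 = -3 + (2*h² + 3)/2 = -3 + (3 + 2*h²)/2 = -3 + (3/2 + h²) = -3/2 + h²)
A(S, O) = 69/2 (A(S, O) = -3/2 + (-6)² = -3/2 + 36 = 69/2)
(-8287 + j) + A(√(-38 - 16), -59) = (-8287 + 31832) + 69/2 = 23545 + 69/2 = 47159/2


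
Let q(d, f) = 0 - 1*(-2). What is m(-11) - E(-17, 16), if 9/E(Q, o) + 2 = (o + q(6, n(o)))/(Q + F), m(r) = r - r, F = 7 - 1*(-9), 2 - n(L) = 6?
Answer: 9/20 ≈ 0.45000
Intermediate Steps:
n(L) = -4 (n(L) = 2 - 1*6 = 2 - 6 = -4)
F = 16 (F = 7 + 9 = 16)
m(r) = 0
q(d, f) = 2 (q(d, f) = 0 + 2 = 2)
E(Q, o) = 9/(-2 + (2 + o)/(16 + Q)) (E(Q, o) = 9/(-2 + (o + 2)/(Q + 16)) = 9/(-2 + (2 + o)/(16 + Q)))
m(-11) - E(-17, 16) = 0 - 9*(16 - 17)/(-30 + 16 - 2*(-17)) = 0 - 9*(-1)/(-30 + 16 + 34) = 0 - 9*(-1)/20 = 0 - 1*(-9/20) = 0 + 9/20 = 9/20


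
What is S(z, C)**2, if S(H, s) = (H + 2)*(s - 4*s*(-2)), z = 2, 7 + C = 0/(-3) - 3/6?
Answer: 72900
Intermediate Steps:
C = -15/2 (C = -7 + (0/(-3) - 3/6) = -7 + (0*(-1/3) - 3*1/6) = -7 + (0 - 1/2) = -7 - 1/2 = -15/2 ≈ -7.5000)
S(H, s) = 9*s*(2 + H) (S(H, s) = (2 + H)*(s + 8*s) = (2 + H)*(9*s) = 9*s*(2 + H))
S(z, C)**2 = (9*(-15/2)*(2 + 2))**2 = (9*(-15/2)*4)**2 = (-270)**2 = 72900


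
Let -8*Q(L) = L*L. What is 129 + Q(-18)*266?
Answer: -10644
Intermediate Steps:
Q(L) = -L²/8 (Q(L) = -L*L/8 = -L²/8)
129 + Q(-18)*266 = 129 - ⅛*(-18)²*266 = 129 - ⅛*324*266 = 129 - 81/2*266 = 129 - 10773 = -10644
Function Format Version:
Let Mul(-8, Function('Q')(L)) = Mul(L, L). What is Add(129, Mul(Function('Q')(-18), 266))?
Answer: -10644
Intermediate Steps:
Function('Q')(L) = Mul(Rational(-1, 8), Pow(L, 2)) (Function('Q')(L) = Mul(Rational(-1, 8), Mul(L, L)) = Mul(Rational(-1, 8), Pow(L, 2)))
Add(129, Mul(Function('Q')(-18), 266)) = Add(129, Mul(Mul(Rational(-1, 8), Pow(-18, 2)), 266)) = Add(129, Mul(Mul(Rational(-1, 8), 324), 266)) = Add(129, Mul(Rational(-81, 2), 266)) = Add(129, -10773) = -10644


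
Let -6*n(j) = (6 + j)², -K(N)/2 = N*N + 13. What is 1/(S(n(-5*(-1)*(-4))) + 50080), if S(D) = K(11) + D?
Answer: 3/149338 ≈ 2.0089e-5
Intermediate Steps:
K(N) = -26 - 2*N² (K(N) = -2*(N*N + 13) = -2*(N² + 13) = -2*(13 + N²) = -26 - 2*N²)
n(j) = -(6 + j)²/6
S(D) = -268 + D (S(D) = (-26 - 2*11²) + D = (-26 - 2*121) + D = (-26 - 242) + D = -268 + D)
1/(S(n(-5*(-1)*(-4))) + 50080) = 1/((-268 - (6 - 5*(-1)*(-4))²/6) + 50080) = 1/((-268 - (6 + 5*(-4))²/6) + 50080) = 1/((-268 - (6 - 20)²/6) + 50080) = 1/((-268 - ⅙*(-14)²) + 50080) = 1/((-268 - ⅙*196) + 50080) = 1/((-268 - 98/3) + 50080) = 1/(-902/3 + 50080) = 1/(149338/3) = 3/149338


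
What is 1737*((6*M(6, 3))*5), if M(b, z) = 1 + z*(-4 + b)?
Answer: 364770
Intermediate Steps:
1737*((6*M(6, 3))*5) = 1737*((6*(1 - 4*3 + 6*3))*5) = 1737*((6*(1 - 12 + 18))*5) = 1737*((6*7)*5) = 1737*(42*5) = 1737*210 = 364770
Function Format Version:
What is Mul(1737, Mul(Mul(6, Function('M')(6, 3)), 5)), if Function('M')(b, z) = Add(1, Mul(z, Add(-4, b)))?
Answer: 364770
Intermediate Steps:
Mul(1737, Mul(Mul(6, Function('M')(6, 3)), 5)) = Mul(1737, Mul(Mul(6, Add(1, Mul(-4, 3), Mul(6, 3))), 5)) = Mul(1737, Mul(Mul(6, Add(1, -12, 18)), 5)) = Mul(1737, Mul(Mul(6, 7), 5)) = Mul(1737, Mul(42, 5)) = Mul(1737, 210) = 364770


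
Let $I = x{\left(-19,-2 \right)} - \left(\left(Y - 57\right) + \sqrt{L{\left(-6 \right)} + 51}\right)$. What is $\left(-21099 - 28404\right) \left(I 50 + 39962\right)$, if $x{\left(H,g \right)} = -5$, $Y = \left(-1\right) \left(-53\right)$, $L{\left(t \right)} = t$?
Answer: $-1975763736 + 7425450 \sqrt{5} \approx -1.9592 \cdot 10^{9}$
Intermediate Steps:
$Y = 53$
$I = -1 - 3 \sqrt{5}$ ($I = -5 - \left(\left(53 - 57\right) + \sqrt{-6 + 51}\right) = -5 - \left(-4 + \sqrt{45}\right) = -5 - \left(-4 + 3 \sqrt{5}\right) = -5 + \left(4 - 3 \sqrt{5}\right) = -1 - 3 \sqrt{5} \approx -7.7082$)
$\left(-21099 - 28404\right) \left(I 50 + 39962\right) = \left(-21099 - 28404\right) \left(\left(-1 - 3 \sqrt{5}\right) 50 + 39962\right) = - 49503 \left(\left(-50 - 150 \sqrt{5}\right) + 39962\right) = - 49503 \left(39912 - 150 \sqrt{5}\right) = -1975763736 + 7425450 \sqrt{5}$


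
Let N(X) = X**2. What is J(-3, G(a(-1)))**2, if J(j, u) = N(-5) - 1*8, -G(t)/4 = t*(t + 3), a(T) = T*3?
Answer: 289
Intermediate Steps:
a(T) = 3*T
G(t) = -4*t*(3 + t) (G(t) = -4*t*(t + 3) = -4*t*(3 + t))
J(j, u) = 17 (J(j, u) = (-5)**2 - 1*8 = 25 - 8 = 17)
J(-3, G(a(-1)))**2 = 17**2 = 289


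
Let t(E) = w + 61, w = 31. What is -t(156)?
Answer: -92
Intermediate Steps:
t(E) = 92 (t(E) = 31 + 61 = 92)
-t(156) = -1*92 = -92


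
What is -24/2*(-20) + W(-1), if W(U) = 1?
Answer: 241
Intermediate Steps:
-24/2*(-20) + W(-1) = -24/2*(-20) + 1 = -24*½*(-20) + 1 = -12*(-20) + 1 = 240 + 1 = 241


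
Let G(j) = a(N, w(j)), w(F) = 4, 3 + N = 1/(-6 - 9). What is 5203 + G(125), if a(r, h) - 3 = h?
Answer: 5210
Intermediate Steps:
N = -46/15 (N = -3 + 1/(-6 - 9) = -3 + 1/(-15) = -3 - 1/15 = -46/15 ≈ -3.0667)
a(r, h) = 3 + h
G(j) = 7 (G(j) = 3 + 4 = 7)
5203 + G(125) = 5203 + 7 = 5210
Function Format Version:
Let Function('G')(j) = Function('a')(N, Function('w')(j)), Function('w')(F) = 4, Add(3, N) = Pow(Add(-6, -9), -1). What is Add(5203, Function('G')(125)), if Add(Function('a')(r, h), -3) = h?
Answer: 5210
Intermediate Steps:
N = Rational(-46, 15) (N = Add(-3, Pow(Add(-6, -9), -1)) = Add(-3, Pow(-15, -1)) = Add(-3, Rational(-1, 15)) = Rational(-46, 15) ≈ -3.0667)
Function('a')(r, h) = Add(3, h)
Function('G')(j) = 7 (Function('G')(j) = Add(3, 4) = 7)
Add(5203, Function('G')(125)) = Add(5203, 7) = 5210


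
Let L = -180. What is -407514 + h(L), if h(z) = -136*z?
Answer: -383034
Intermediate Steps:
-407514 + h(L) = -407514 - 136*(-180) = -407514 + 24480 = -383034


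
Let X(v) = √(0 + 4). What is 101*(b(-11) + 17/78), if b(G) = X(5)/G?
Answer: 3131/858 ≈ 3.6492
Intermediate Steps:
X(v) = 2 (X(v) = √4 = 2)
b(G) = 2/G
101*(b(-11) + 17/78) = 101*(2/(-11) + 17/78) = 101*(2*(-1/11) + 17*(1/78)) = 101*(-2/11 + 17/78) = 101*(31/858) = 3131/858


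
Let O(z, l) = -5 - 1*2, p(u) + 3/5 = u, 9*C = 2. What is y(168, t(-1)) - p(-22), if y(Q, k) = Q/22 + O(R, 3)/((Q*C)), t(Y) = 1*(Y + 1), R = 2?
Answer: 26443/880 ≈ 30.049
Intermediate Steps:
C = 2/9 (C = (⅑)*2 = 2/9 ≈ 0.22222)
p(u) = -⅗ + u
O(z, l) = -7 (O(z, l) = -5 - 2 = -7)
t(Y) = 1 + Y (t(Y) = 1*(1 + Y) = 1 + Y)
y(Q, k) = -63/(2*Q) + Q/22 (y(Q, k) = Q/22 - 7*9/(2*Q) = Q*(1/22) - 7*9/(2*Q) = Q/22 - 63/(2*Q) = -63/(2*Q) + Q/22)
y(168, t(-1)) - p(-22) = (1/22)*(-693 + 168²)/168 - (-⅗ - 22) = (1/22)*(1/168)*(-693 + 28224) - 1*(-113/5) = (1/22)*(1/168)*27531 + 113/5 = 1311/176 + 113/5 = 26443/880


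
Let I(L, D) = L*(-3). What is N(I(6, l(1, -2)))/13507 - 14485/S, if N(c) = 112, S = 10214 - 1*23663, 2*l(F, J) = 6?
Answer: 197155183/181655643 ≈ 1.0853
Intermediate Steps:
l(F, J) = 3 (l(F, J) = (½)*6 = 3)
S = -13449 (S = 10214 - 23663 = -13449)
I(L, D) = -3*L
N(I(6, l(1, -2)))/13507 - 14485/S = 112/13507 - 14485/(-13449) = 112*(1/13507) - 14485*(-1/13449) = 112/13507 + 14485/13449 = 197155183/181655643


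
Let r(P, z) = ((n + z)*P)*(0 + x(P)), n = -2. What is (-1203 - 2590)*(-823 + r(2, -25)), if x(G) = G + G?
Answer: 3940927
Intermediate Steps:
x(G) = 2*G
r(P, z) = 2*P²*(-2 + z) (r(P, z) = ((-2 + z)*P)*(0 + 2*P) = (P*(-2 + z))*(2*P) = 2*P²*(-2 + z))
(-1203 - 2590)*(-823 + r(2, -25)) = (-1203 - 2590)*(-823 + 2*2²*(-2 - 25)) = -3793*(-823 + 2*4*(-27)) = -3793*(-823 - 216) = -3793*(-1039) = 3940927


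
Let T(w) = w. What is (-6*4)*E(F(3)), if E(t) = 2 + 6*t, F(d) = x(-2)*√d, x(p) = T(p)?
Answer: -48 + 288*√3 ≈ 450.83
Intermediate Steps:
x(p) = p
F(d) = -2*√d
(-6*4)*E(F(3)) = (-6*4)*(2 + 6*(-2*√3)) = -24*(2 - 12*√3) = -48 + 288*√3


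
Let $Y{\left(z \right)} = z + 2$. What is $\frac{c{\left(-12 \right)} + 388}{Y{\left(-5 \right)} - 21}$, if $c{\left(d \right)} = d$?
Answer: $- \frac{47}{3} \approx -15.667$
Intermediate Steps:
$Y{\left(z \right)} = 2 + z$
$\frac{c{\left(-12 \right)} + 388}{Y{\left(-5 \right)} - 21} = \frac{-12 + 388}{\left(2 - 5\right) - 21} = \frac{376}{-3 - 21} = \frac{376}{-24} = 376 \left(- \frac{1}{24}\right) = - \frac{47}{3}$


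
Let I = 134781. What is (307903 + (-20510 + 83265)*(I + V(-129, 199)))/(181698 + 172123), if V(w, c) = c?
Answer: 8470977803/353821 ≈ 23941.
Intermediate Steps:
(307903 + (-20510 + 83265)*(I + V(-129, 199)))/(181698 + 172123) = (307903 + (-20510 + 83265)*(134781 + 199))/(181698 + 172123) = (307903 + 62755*134980)/353821 = (307903 + 8470669900)*(1/353821) = 8470977803*(1/353821) = 8470977803/353821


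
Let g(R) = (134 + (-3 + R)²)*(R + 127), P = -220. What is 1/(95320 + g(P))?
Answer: -1/4541939 ≈ -2.2017e-7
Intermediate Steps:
g(R) = (127 + R)*(134 + (-3 + R)²) (g(R) = (134 + (-3 + R)²)*(127 + R) = (127 + R)*(134 + (-3 + R)²))
1/(95320 + g(P)) = 1/(95320 + (18161 + (-220)³ - 619*(-220) + 121*(-220)²)) = 1/(95320 + (18161 - 10648000 + 136180 + 121*48400)) = 1/(95320 + (18161 - 10648000 + 136180 + 5856400)) = 1/(95320 - 4637259) = 1/(-4541939) = -1/4541939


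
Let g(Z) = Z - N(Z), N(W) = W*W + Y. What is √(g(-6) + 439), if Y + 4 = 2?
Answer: √399 ≈ 19.975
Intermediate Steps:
Y = -2 (Y = -4 + 2 = -2)
N(W) = -2 + W² (N(W) = W*W - 2 = W² - 2 = -2 + W²)
g(Z) = 2 + Z - Z² (g(Z) = Z - (-2 + Z²) = Z + (2 - Z²) = 2 + Z - Z²)
√(g(-6) + 439) = √((2 - 6 - 1*(-6)²) + 439) = √((2 - 6 - 1*36) + 439) = √((2 - 6 - 36) + 439) = √(-40 + 439) = √399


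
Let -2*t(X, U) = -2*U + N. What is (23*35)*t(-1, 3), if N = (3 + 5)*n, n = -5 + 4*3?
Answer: -20125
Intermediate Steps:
n = 7 (n = -5 + 12 = 7)
N = 56 (N = (3 + 5)*7 = 8*7 = 56)
t(X, U) = -28 + U (t(X, U) = -(-2*U + 56)/2 = -(56 - 2*U)/2 = -28 + U)
(23*35)*t(-1, 3) = (23*35)*(-28 + 3) = 805*(-25) = -20125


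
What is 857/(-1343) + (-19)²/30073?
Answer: -1487514/2375767 ≈ -0.62612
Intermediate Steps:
857/(-1343) + (-19)²/30073 = 857*(-1/1343) + 361*(1/30073) = -857/1343 + 361/30073 = -1487514/2375767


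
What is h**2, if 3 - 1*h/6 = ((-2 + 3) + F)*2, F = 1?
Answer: 36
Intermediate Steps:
h = -6 (h = 18 - 6*((-2 + 3) + 1)*2 = 18 - 6*(1 + 1)*2 = 18 - 12*2 = 18 - 6*4 = 18 - 24 = -6)
h**2 = (-6)**2 = 36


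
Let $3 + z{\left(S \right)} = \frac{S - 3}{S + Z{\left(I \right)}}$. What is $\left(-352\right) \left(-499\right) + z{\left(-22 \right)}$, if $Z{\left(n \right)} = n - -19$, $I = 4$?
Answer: $175620$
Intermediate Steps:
$Z{\left(n \right)} = 19 + n$ ($Z{\left(n \right)} = n + \left(20 - 1\right) = n + 19 = 19 + n$)
$z{\left(S \right)} = -3 + \frac{-3 + S}{23 + S}$ ($z{\left(S \right)} = -3 + \frac{S - 3}{S + \left(19 + 4\right)} = -3 + \frac{S - 3}{S + 23} = -3 + \frac{-3 + S}{23 + S}$)
$\left(-352\right) \left(-499\right) + z{\left(-22 \right)} = \left(-352\right) \left(-499\right) + \frac{2 \left(-36 - -22\right)}{23 - 22} = 175648 + \frac{2 \left(-36 + 22\right)}{1} = 175648 + 2 \cdot 1 \left(-14\right) = 175648 - 28 = 175620$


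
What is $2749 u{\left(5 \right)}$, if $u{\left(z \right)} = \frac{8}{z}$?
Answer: $\frac{21992}{5} \approx 4398.4$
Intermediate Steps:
$2749 u{\left(5 \right)} = 2749 \cdot \frac{8}{5} = \frac{21992}{5}$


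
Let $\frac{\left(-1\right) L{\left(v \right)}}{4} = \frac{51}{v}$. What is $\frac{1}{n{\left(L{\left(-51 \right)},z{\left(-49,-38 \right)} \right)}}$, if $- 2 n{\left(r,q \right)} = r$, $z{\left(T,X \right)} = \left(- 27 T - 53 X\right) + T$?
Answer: $- \frac{1}{2} \approx -0.5$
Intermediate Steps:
$z{\left(T,X \right)} = - 53 X - 26 T$ ($z{\left(T,X \right)} = \left(- 53 X - 27 T\right) + T = - 53 X - 26 T$)
$L{\left(v \right)} = - \frac{204}{v}$ ($L{\left(v \right)} = - 4 \frac{51}{v} = - \frac{204}{v}$)
$n{\left(r,q \right)} = - \frac{r}{2}$
$\frac{1}{n{\left(L{\left(-51 \right)},z{\left(-49,-38 \right)} \right)}} = \frac{1}{\left(- \frac{1}{2}\right) \left(- \frac{204}{-51}\right)} = \frac{1}{\left(- \frac{1}{2}\right) \left(\left(-204\right) \left(- \frac{1}{51}\right)\right)} = \frac{1}{\left(- \frac{1}{2}\right) 4} = \frac{1}{-2} = - \frac{1}{2}$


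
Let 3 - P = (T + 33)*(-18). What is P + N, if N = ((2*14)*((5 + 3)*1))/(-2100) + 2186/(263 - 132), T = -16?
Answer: 3198827/9825 ≈ 325.58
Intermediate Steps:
P = 309 (P = 3 - (-16 + 33)*(-18) = 3 - 17*(-18) = 3 - 1*(-306) = 3 + 306 = 309)
N = 162902/9825 (N = (28*(8*1))*(-1/2100) + 2186/131 = (28*8)*(-1/2100) + 2186*(1/131) = 224*(-1/2100) + 2186/131 = -8/75 + 2186/131 = 162902/9825 ≈ 16.580)
P + N = 309 + 162902/9825 = 3198827/9825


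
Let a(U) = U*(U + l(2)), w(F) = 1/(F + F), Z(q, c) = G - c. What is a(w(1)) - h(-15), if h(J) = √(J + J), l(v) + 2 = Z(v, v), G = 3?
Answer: -¼ - I*√30 ≈ -0.25 - 5.4772*I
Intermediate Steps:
Z(q, c) = 3 - c
l(v) = 1 - v (l(v) = -2 + (3 - v) = 1 - v)
h(J) = √2*√J (h(J) = √(2*J) = √2*√J)
w(F) = 1/(2*F)
a(U) = U*(-1 + U) (a(U) = U*(U + (1 - 1*2)) = U*(U + (1 - 2)) = U*(U - 1) = U*(-1 + U))
a(w(1)) - h(-15) = ((½)/1)*(-1 + (½)/1) - √2*√(-15) = ((½)*1)*(-1 + (½)*1) - √2*I*√15 = (-1 + ½)/2 - I*√30 = (½)*(-½) - I*√30 = -¼ - I*√30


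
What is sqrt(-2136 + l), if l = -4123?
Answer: I*sqrt(6259) ≈ 79.114*I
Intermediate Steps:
sqrt(-2136 + l) = sqrt(-2136 - 4123) = sqrt(-6259) = I*sqrt(6259)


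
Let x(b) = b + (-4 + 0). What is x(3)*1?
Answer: -1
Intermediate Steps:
x(b) = -4 + b (x(b) = b - 4 = -4 + b)
x(3)*1 = (-4 + 3)*1 = -1*1 = -1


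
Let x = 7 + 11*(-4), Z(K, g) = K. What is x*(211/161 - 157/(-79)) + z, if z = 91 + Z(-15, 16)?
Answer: -585358/12719 ≈ -46.022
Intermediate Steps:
x = -37 (x = 7 - 44 = -37)
z = 76 (z = 91 - 15 = 76)
x*(211/161 - 157/(-79)) + z = -37*(211/161 - 157/(-79)) + 76 = -37*(211*(1/161) - 157*(-1/79)) + 76 = -37*(211/161 + 157/79) + 76 = -37*41946/12719 + 76 = -1552002/12719 + 76 = -585358/12719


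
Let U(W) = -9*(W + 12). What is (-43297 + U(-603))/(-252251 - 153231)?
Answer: 18989/202741 ≈ 0.093661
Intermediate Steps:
U(W) = -108 - 9*W (U(W) = -9*(12 + W) = -108 - 9*W)
(-43297 + U(-603))/(-252251 - 153231) = (-43297 + (-108 - 9*(-603)))/(-252251 - 153231) = (-43297 + (-108 + 5427))/(-405482) = (-43297 + 5319)*(-1/405482) = -37978*(-1/405482) = 18989/202741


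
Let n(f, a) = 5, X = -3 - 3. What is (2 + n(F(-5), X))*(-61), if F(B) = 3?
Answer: -427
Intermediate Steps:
X = -6
(2 + n(F(-5), X))*(-61) = (2 + 5)*(-61) = 7*(-61) = -427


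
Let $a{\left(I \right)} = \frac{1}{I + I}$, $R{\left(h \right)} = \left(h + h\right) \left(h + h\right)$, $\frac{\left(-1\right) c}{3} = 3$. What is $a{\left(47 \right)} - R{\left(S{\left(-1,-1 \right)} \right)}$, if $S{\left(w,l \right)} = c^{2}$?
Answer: $- \frac{2466935}{94} \approx -26244.0$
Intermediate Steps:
$c = -9$ ($c = \left(-3\right) 3 = -9$)
$S{\left(w,l \right)} = 81$ ($S{\left(w,l \right)} = \left(-9\right)^{2} = 81$)
$R{\left(h \right)} = 4 h^{2}$ ($R{\left(h \right)} = 2 h 2 h = 4 h^{2}$)
$a{\left(I \right)} = \frac{1}{2 I}$
$a{\left(47 \right)} - R{\left(S{\left(-1,-1 \right)} \right)} = \frac{1}{2 \cdot 47} - 4 \cdot 81^{2} = \frac{1}{2} \cdot \frac{1}{47} - 4 \cdot 6561 = \frac{1}{94} - 26244 = - \frac{2466935}{94}$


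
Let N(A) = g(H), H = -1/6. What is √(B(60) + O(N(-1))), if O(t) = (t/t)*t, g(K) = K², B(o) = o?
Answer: √2161/6 ≈ 7.7478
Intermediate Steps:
H = -⅙ (H = -1*⅙ = -⅙ ≈ -0.16667)
N(A) = 1/36 (N(A) = (-⅙)² = 1/36)
O(t) = t (O(t) = 1*t = t)
√(B(60) + O(N(-1))) = √(60 + 1/36) = √(2161/36) = √2161/6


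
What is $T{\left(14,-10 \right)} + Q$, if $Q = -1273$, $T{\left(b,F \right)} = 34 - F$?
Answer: $-1229$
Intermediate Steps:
$T{\left(14,-10 \right)} + Q = \left(34 - -10\right) - 1273 = \left(34 + 10\right) - 1273 = 44 - 1273 = -1229$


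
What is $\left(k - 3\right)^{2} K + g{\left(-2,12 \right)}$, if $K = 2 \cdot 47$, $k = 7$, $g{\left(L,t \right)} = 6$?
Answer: $1510$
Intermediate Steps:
$K = 94$
$\left(k - 3\right)^{2} K + g{\left(-2,12 \right)} = \left(7 - 3\right)^{2} \cdot 94 + 6 = 4^{2} \cdot 94 + 6 = 16 \cdot 94 + 6 = 1504 + 6 = 1510$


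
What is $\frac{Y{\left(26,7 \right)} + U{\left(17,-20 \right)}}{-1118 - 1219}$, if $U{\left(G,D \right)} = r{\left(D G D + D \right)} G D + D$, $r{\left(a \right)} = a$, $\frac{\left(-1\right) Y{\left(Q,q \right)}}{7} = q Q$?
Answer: $\frac{2306494}{2337} \approx 986.95$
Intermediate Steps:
$Y{\left(Q,q \right)} = - 7 Q q$ ($Y{\left(Q,q \right)} = - 7 q Q = - 7 Q q$)
$U{\left(G,D \right)} = D + D G \left(D + G D^{2}\right)$ ($U{\left(G,D \right)} = \left(D G D + D\right) G D + D = \left(G D^{2} + D\right) G D + D = \left(D + G D^{2}\right) G D + D = G \left(D + G D^{2}\right) D + D = D G \left(D + G D^{2}\right) + D = D + D G \left(D + G D^{2}\right)$)
$\frac{Y{\left(26,7 \right)} + U{\left(17,-20 \right)}}{-1118 - 1219} = \frac{\left(-7\right) 26 \cdot 7 - 20 \left(1 - 340 \left(1 - 340\right)\right)}{-1118 - 1219} = \frac{-1274 - 20 \left(1 - 340 \left(1 - 340\right)\right)}{-2337} = \left(-1274 - 20 \left(1 - 340 \left(-339\right)\right)\right) \left(- \frac{1}{2337}\right) = \left(-1274 - 20 \left(1 + 115260\right)\right) \left(- \frac{1}{2337}\right) = \left(-1274 - 2305220\right) \left(- \frac{1}{2337}\right) = \left(-2306494\right) \left(- \frac{1}{2337}\right) = \frac{2306494}{2337}$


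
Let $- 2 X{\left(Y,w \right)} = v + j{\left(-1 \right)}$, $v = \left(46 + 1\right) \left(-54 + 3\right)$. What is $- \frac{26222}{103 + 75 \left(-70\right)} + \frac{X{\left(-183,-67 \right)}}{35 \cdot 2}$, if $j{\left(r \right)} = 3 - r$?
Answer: $\frac{15987851}{720580} \approx 22.187$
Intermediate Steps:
$v = -2397$ ($v = 47 \left(-51\right) = -2397$)
$X{\left(Y,w \right)} = \frac{2393}{2}$ ($X{\left(Y,w \right)} = - \frac{-2397 + \left(3 - -1\right)}{2} = - \frac{-2397 + \left(3 + 1\right)}{2} = - \frac{-2397 + 4}{2} = \left(- \frac{1}{2}\right) \left(-2393\right) = \frac{2393}{2}$)
$- \frac{26222}{103 + 75 \left(-70\right)} + \frac{X{\left(-183,-67 \right)}}{35 \cdot 2} = - \frac{26222}{103 + 75 \left(-70\right)} + \frac{2393}{2 \cdot 35 \cdot 2} = - \frac{26222}{103 - 5250} + \frac{2393}{2 \cdot 70} = - \frac{26222}{-5147} + \frac{2393}{2} \cdot \frac{1}{70} = \left(-26222\right) \left(- \frac{1}{5147}\right) + \frac{2393}{140} = \frac{26222}{5147} + \frac{2393}{140} = \frac{15987851}{720580}$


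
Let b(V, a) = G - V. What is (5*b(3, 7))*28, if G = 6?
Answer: 420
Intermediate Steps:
b(V, a) = 6 - V
(5*b(3, 7))*28 = (5*(6 - 1*3))*28 = (5*(6 - 3))*28 = (5*3)*28 = 15*28 = 420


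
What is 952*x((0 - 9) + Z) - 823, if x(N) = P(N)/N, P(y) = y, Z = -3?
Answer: 129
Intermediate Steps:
x(N) = 1 (x(N) = N/N = 1)
952*x((0 - 9) + Z) - 823 = 952*1 - 823 = 952 - 823 = 129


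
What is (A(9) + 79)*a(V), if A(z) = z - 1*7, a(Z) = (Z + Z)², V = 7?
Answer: 15876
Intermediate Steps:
a(Z) = 4*Z² (a(Z) = (2*Z)² = 4*Z²)
A(z) = -7 + z (A(z) = z - 7 = -7 + z)
(A(9) + 79)*a(V) = ((-7 + 9) + 79)*(4*7²) = (2 + 79)*(4*49) = 81*196 = 15876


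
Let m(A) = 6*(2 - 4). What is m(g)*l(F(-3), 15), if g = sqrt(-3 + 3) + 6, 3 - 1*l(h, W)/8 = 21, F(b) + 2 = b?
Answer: 1728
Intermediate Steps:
F(b) = -2 + b
l(h, W) = -144 (l(h, W) = 24 - 8*21 = 24 - 168 = -144)
g = 6 (g = sqrt(0) + 6 = 0 + 6 = 6)
m(A) = -12 (m(A) = 6*(-2) = -12)
m(g)*l(F(-3), 15) = -12*(-144) = 1728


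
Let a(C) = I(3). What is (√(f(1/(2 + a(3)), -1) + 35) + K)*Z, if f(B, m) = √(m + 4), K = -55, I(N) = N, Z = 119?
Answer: -6545 + 119*√(35 + √3) ≈ -5823.8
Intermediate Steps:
a(C) = 3
f(B, m) = √(4 + m)
(√(f(1/(2 + a(3)), -1) + 35) + K)*Z = (√(√(4 - 1) + 35) - 55)*119 = (√(√3 + 35) - 55)*119 = (√(35 + √3) - 55)*119 = (-55 + √(35 + √3))*119 = -6545 + 119*√(35 + √3)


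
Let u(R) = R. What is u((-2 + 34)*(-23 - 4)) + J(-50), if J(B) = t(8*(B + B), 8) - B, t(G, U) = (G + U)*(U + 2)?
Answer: -8734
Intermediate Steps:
t(G, U) = (2 + U)*(G + U) (t(G, U) = (G + U)*(2 + U) = (2 + U)*(G + U))
J(B) = 80 + 159*B (J(B) = (8**2 + 2*(8*(B + B)) + 2*8 + (8*(B + B))*8) - B = (64 + 2*(8*(2*B)) + 16 + (8*(2*B))*8) - B = (64 + 2*(16*B) + 16 + (16*B)*8) - B = (64 + 32*B + 16 + 128*B) - B = (80 + 160*B) - B = 80 + 159*B)
u((-2 + 34)*(-23 - 4)) + J(-50) = (-2 + 34)*(-23 - 4) + (80 + 159*(-50)) = 32*(-27) + (80 - 7950) = -864 - 7870 = -8734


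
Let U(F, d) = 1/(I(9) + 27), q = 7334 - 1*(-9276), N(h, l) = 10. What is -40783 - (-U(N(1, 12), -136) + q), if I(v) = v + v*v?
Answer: -6714980/117 ≈ -57393.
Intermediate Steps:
I(v) = v + v²
q = 16610 (q = 7334 + 9276 = 16610)
U(F, d) = 1/117 (U(F, d) = 1/(9*(1 + 9) + 27) = 1/(9*10 + 27) = 1/(90 + 27) = 1/117)
-40783 - (-U(N(1, 12), -136) + q) = -40783 - (-1*1/117 + 16610) = -40783 - (-1/117 + 16610) = -40783 - 1*1943369/117 = -40783 - 1943369/117 = -6714980/117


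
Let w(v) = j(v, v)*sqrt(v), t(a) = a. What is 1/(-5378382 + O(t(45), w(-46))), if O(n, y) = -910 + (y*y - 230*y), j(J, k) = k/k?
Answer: I/(2*(-2689669*I + 115*sqrt(46))) ≈ -1.859e-7 + 5.3907e-11*I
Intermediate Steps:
j(J, k) = 1
w(v) = sqrt(v) (w(v) = 1*sqrt(v) = sqrt(v))
O(n, y) = -910 + y**2 - 230*y (O(n, y) = -910 + (y**2 - 230*y) = -910 + y**2 - 230*y)
1/(-5378382 + O(t(45), w(-46))) = 1/(-5378382 + (-910 + (sqrt(-46))**2 - 230*I*sqrt(46))) = 1/(-5378382 + (-910 + (I*sqrt(46))**2 - 230*I*sqrt(46))) = 1/(-5378382 + (-910 - 46 - 230*I*sqrt(46))) = 1/(-5378382 + (-956 - 230*I*sqrt(46))) = 1/(-5379338 - 230*I*sqrt(46))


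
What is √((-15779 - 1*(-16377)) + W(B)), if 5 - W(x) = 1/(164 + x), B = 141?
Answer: √56093770/305 ≈ 24.556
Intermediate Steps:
W(x) = 5 - 1/(164 + x)
√((-15779 - 1*(-16377)) + W(B)) = √((-15779 - 1*(-16377)) + (819 + 5*141)/(164 + 141)) = √((-15779 + 16377) + (819 + 705)/305) = √(598 + (1/305)*1524) = √(598 + 1524/305) = √(183914/305) = √56093770/305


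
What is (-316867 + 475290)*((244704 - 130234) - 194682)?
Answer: -12707425676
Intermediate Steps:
(-316867 + 475290)*((244704 - 130234) - 194682) = 158423*(114470 - 194682) = 158423*(-80212) = -12707425676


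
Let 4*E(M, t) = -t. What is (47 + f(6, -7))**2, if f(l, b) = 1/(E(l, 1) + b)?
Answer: 1846881/841 ≈ 2196.1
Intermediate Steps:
E(M, t) = -t/4 (E(M, t) = (-t)/4 = -t/4)
f(l, b) = 1/(-1/4 + b) (f(l, b) = 1/(-1/4*1 + b) = 1/(-1/4 + b))
(47 + f(6, -7))**2 = (47 + 4/(-1 + 4*(-7)))**2 = (47 + 4/(-1 - 28))**2 = (47 + 4/(-29))**2 = (47 + 4*(-1/29))**2 = (47 - 4/29)**2 = (1359/29)**2 = 1846881/841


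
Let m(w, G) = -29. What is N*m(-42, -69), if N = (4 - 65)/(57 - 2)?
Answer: 1769/55 ≈ 32.164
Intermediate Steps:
N = -61/55 ≈ -1.1091
N*m(-42, -69) = -61/55*(-29) = 1769/55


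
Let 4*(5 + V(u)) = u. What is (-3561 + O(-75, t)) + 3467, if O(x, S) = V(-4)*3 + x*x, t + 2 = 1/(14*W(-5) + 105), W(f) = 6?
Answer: 5513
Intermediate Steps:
V(u) = -5 + u/4
t = -377/189 (t = -2 + 1/(14*6 + 105) = -2 + 1/(84 + 105) = -2 + 1/189 = -377/189 ≈ -1.9947)
O(x, S) = -18 + x**2 (O(x, S) = (-5 + (1/4)*(-4))*3 + x*x = (-5 - 1)*3 + x**2 = -6*3 + x**2 = -18 + x**2)
(-3561 + O(-75, t)) + 3467 = (-3561 + (-18 + (-75)**2)) + 3467 = (-3561 + (-18 + 5625)) + 3467 = (-3561 + 5607) + 3467 = 2046 + 3467 = 5513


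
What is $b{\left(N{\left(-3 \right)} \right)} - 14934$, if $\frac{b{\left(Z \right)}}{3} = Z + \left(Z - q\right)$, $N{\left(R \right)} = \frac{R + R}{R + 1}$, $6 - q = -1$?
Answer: $-14937$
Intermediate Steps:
$q = 7$ ($q = 6 - -1 = 6 + 1 = 7$)
$N{\left(R \right)} = \frac{2 R}{1 + R}$
$b{\left(Z \right)} = -21 + 6 Z$ ($b{\left(Z \right)} = 3 \left(Z + \left(Z - 7\right)\right) = 3 \left(Z + \left(-7 + Z\right)\right) = 3 \left(-7 + 2 Z\right) = -21 + 6 Z$)
$b{\left(N{\left(-3 \right)} \right)} - 14934 = \left(-21 + 6 \cdot 2 \left(-3\right) \frac{1}{1 - 3}\right) - 14934 = \left(-21 + 6 \cdot 2 \left(-3\right) \frac{1}{-2}\right) - 14934 = \left(-21 + 6 \cdot 2 \left(-3\right) \left(- \frac{1}{2}\right)\right) - 14934 = \left(-21 + 6 \cdot 3\right) - 14934 = \left(-21 + 18\right) - 14934 = -3 - 14934 = -14937$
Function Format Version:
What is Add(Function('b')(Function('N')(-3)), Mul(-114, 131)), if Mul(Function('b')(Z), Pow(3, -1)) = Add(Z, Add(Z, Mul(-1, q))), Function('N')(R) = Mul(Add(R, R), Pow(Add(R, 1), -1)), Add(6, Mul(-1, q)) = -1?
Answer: -14937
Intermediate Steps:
q = 7 (q = Add(6, Mul(-1, -1)) = Add(6, 1) = 7)
Function('N')(R) = Mul(2, R, Pow(Add(1, R), -1)) (Function('N')(R) = Mul(Mul(2, R), Pow(Add(1, R), -1)) = Mul(2, R, Pow(Add(1, R), -1)))
Function('b')(Z) = Add(-21, Mul(6, Z)) (Function('b')(Z) = Mul(3, Add(Z, Add(Z, Mul(-1, 7)))) = Mul(3, Add(Z, Add(Z, -7))) = Mul(3, Add(Z, Add(-7, Z))) = Mul(3, Add(-7, Mul(2, Z))) = Add(-21, Mul(6, Z)))
Add(Function('b')(Function('N')(-3)), Mul(-114, 131)) = Add(Add(-21, Mul(6, Mul(2, -3, Pow(Add(1, -3), -1)))), Mul(-114, 131)) = Add(Add(-21, Mul(6, Mul(2, -3, Pow(-2, -1)))), -14934) = Add(Add(-21, Mul(6, Mul(2, -3, Rational(-1, 2)))), -14934) = Add(Add(-21, Mul(6, 3)), -14934) = Add(Add(-21, 18), -14934) = Add(-3, -14934) = -14937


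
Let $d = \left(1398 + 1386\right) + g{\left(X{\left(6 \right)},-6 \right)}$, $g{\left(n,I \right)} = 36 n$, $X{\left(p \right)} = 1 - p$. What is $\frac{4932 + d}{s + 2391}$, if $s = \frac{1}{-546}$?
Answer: $\frac{4114656}{1305485} \approx 3.1518$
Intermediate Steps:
$d = 2604$ ($d = \left(1398 + 1386\right) + 36 \left(1 - 6\right) = 2784 + 36 \left(1 - 6\right) = 2784 + 36 \left(-5\right) = 2784 - 180 = 2604$)
$s = - \frac{1}{546} \approx -0.0018315$
$\frac{4932 + d}{s + 2391} = \frac{4932 + 2604}{- \frac{1}{546} + 2391} = \frac{7536}{\frac{1305485}{546}} = 7536 \cdot \frac{546}{1305485} = \frac{4114656}{1305485}$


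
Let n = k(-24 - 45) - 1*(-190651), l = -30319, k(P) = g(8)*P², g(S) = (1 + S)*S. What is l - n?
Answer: -563762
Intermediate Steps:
g(S) = S*(1 + S)
k(P) = 72*P² (k(P) = (8*(1 + 8))*P² = (8*9)*P² = 72*P²)
n = 533443 (n = 72*(-24 - 45)² - 1*(-190651) = 72*(-69)² + 190651 = 72*4761 + 190651 = 342792 + 190651 = 533443)
l - n = -30319 - 1*533443 = -30319 - 533443 = -563762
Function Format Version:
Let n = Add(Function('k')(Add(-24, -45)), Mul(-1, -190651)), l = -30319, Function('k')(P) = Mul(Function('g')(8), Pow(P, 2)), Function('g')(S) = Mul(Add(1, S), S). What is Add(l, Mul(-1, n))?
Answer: -563762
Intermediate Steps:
Function('g')(S) = Mul(S, Add(1, S))
Function('k')(P) = Mul(72, Pow(P, 2)) (Function('k')(P) = Mul(Mul(8, Add(1, 8)), Pow(P, 2)) = Mul(Mul(8, 9), Pow(P, 2)) = Mul(72, Pow(P, 2)))
n = 533443 (n = Add(Mul(72, Pow(Add(-24, -45), 2)), Mul(-1, -190651)) = Add(Mul(72, Pow(-69, 2)), 190651) = Add(Mul(72, 4761), 190651) = Add(342792, 190651) = 533443)
Add(l, Mul(-1, n)) = Add(-30319, Mul(-1, 533443)) = Add(-30319, -533443) = -563762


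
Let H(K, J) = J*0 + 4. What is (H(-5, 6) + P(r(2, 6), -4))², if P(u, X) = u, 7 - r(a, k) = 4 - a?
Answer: 81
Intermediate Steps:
r(a, k) = 3 + a (r(a, k) = 7 - (4 - a) = 7 + (-4 + a) = 3 + a)
H(K, J) = 4 (H(K, J) = 0 + 4 = 4)
(H(-5, 6) + P(r(2, 6), -4))² = (4 + (3 + 2))² = (4 + 5)² = 9² = 81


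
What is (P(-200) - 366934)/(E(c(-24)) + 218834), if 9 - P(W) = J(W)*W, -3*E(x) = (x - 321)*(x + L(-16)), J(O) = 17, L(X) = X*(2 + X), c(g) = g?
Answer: -363525/241834 ≈ -1.5032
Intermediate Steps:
E(x) = -(-321 + x)*(224 + x)/3 (E(x) = -(x - 321)*(x - 16*(2 - 16))/3 = -(-321 + x)*(x - 16*(-14))/3 = -(-321 + x)*(x + 224)/3 = -(-321 + x)*(224 + x)/3)
P(W) = 9 - 17*W
(P(-200) - 366934)/(E(c(-24)) + 218834) = ((9 - 17*(-200)) - 366934)/((23968 - ⅓*(-24)² + (97/3)*(-24)) + 218834) = ((9 + 3400) - 366934)/((23968 - ⅓*576 - 776) + 218834) = (3409 - 366934)/((23968 - 192 - 776) + 218834) = -363525/(23000 + 218834) = -363525/241834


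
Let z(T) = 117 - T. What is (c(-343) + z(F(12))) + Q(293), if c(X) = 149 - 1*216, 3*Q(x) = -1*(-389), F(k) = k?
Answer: 503/3 ≈ 167.67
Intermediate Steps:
Q(x) = 389/3 (Q(x) = (-1*(-389))/3 = (1/3)*389 = 389/3)
c(X) = -67 (c(X) = 149 - 216 = -67)
(c(-343) + z(F(12))) + Q(293) = (-67 + (117 - 1*12)) + 389/3 = (-67 + (117 - 12)) + 389/3 = (-67 + 105) + 389/3 = 38 + 389/3 = 503/3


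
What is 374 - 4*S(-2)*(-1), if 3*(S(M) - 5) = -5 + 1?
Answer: 1166/3 ≈ 388.67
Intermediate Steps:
S(M) = 11/3 (S(M) = 5 + (-5 + 1)/3 = 5 + (1/3)*(-4) = 5 - 4/3 = 11/3)
374 - 4*S(-2)*(-1) = 374 - 4*(11/3)*(-1) = 374 - 44*(-1)/3 = 374 - 1*(-44/3) = 374 + 44/3 = 1166/3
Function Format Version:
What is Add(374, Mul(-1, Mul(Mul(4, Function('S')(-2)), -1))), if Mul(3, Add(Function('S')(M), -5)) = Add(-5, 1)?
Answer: Rational(1166, 3) ≈ 388.67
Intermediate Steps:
Function('S')(M) = Rational(11, 3) (Function('S')(M) = Add(5, Mul(Rational(1, 3), Add(-5, 1))) = Add(5, Mul(Rational(1, 3), -4)) = Add(5, Rational(-4, 3)) = Rational(11, 3))
Add(374, Mul(-1, Mul(Mul(4, Function('S')(-2)), -1))) = Add(374, Mul(-1, Mul(Mul(4, Rational(11, 3)), -1))) = Add(374, Mul(-1, Mul(Rational(44, 3), -1))) = Add(374, Mul(-1, Rational(-44, 3))) = Add(374, Rational(44, 3)) = Rational(1166, 3)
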